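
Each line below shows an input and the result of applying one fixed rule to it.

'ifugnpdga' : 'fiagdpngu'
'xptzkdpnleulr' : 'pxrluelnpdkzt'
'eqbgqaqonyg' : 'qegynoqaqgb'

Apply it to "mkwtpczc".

The pattern: move the first 2 characters to the end (rotate left by 2), then reverse the string.
Applying both steps to "mkwtpczc": "wtpczcmk", then "kmczcptw".

kmczcptw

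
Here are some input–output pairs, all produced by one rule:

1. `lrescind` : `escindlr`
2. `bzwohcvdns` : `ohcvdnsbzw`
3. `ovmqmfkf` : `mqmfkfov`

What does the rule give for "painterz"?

interzpa

Looking at the pairs, the operation is to swap the front and back halves of the string, then move the last 2 characters to the front (rotate right by 2).
On "painterz": the first step gives "terzpain", and the second then gives "interzpa".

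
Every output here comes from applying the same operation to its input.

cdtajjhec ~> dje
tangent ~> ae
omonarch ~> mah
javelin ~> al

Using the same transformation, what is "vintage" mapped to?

ia

Looking at the pairs, the operation is to keep one character in every 3, starting at position 2 (positions 2nd, 5th, 8th, ...).
On "vintage" that produces "ia".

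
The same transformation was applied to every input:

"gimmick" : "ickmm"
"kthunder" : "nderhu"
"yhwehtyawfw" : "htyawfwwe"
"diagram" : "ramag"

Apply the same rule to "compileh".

ilehmp

The pattern: delete the first 2 characters, then move the first 2 characters to the end (rotate left by 2).
On "compileh": the first step gives "mpileh", and the second then gives "ilehmp".
(Check on "gimmick": → "mmick" → "ickmm" ✓)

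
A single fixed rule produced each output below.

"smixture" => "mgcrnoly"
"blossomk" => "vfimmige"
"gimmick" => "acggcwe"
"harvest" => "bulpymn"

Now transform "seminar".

The pattern: shift every letter 6 places backward in the alphabet (wrapping around).
On "seminar" that produces "mygchul".

mygchul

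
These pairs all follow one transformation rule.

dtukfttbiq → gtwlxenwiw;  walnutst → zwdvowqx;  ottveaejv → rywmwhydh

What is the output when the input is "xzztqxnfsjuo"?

arcxcmwvtiaq

The transformation: shift every letter 3 places forward in the alphabet (wrapping around), then take characters alternately from the front and the back (1st, last, 2nd, 2nd-last, ...).
Starting from "xzztqxnfsjuo": after the first operation, "accwtaqivmxr"; after the second, "arcxcmwvtiaq".
(Check on "ottveaejv": → "rwwyhdhmy" → "rywmwhydh" ✓)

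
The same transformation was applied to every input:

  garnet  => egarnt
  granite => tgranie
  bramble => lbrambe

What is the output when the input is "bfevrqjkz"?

Rule — move the last character to the front, then swap the first and last characters.
Working it through for "bfevrqjkz": intermediate "zbfevrqjk", final "kbfevrqjz".

kbfevrqjz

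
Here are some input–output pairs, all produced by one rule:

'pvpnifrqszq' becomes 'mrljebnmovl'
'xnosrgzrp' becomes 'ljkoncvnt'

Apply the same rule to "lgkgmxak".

gcgcitwh

Looking at the pairs, the operation is to swap the first and last characters, then shift every letter 4 places backward in the alphabet (wrapping around).
For "lgkgmxak" the result is "gcgcitwh".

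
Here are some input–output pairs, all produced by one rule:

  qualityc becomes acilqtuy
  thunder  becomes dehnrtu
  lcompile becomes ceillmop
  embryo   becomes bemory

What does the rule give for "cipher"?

cehipr

In each case the input is transformed by: sort the characters into alphabetical order.
On "cipher" that produces "cehipr".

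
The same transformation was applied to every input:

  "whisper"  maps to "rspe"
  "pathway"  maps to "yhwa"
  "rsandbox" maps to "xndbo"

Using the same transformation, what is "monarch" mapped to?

harc

Looking at the pairs, the operation is to delete the first 3 characters, then move the last character to the front.
Working it through for "monarch": intermediate "arch", final "harc".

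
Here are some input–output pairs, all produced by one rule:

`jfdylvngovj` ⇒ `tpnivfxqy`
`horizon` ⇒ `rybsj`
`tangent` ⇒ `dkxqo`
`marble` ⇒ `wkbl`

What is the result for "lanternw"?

In each case the input is transformed by: delete the last 2 characters, then shift every letter 10 places forward in the alphabet (wrapping around).
Working it through for "lanternw": intermediate "lanter", final "vkxdob".

vkxdob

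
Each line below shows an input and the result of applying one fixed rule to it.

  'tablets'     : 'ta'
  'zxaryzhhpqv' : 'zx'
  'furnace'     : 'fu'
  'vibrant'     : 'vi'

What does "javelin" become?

In each case the input is transformed by: keep only the first 2 characters.
On "javelin" that produces "ja".

ja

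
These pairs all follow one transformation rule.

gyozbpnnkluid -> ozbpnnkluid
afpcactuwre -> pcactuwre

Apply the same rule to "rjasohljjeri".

asohljjeri

In each case the input is transformed by: delete the first 2 characters.
Doing the same to "rjasohljjeri": "asohljjeri".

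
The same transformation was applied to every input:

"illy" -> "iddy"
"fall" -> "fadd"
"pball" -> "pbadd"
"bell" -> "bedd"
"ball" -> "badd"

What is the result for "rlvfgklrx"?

rdvfgkdrx

Rule — replace every "l" with "d".
So "rlvfgklrx" becomes "rdvfgkdrx".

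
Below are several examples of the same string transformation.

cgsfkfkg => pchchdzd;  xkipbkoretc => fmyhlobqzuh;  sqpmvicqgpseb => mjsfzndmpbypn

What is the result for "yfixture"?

Looking at the pairs, the operation is to shift every letter 3 places backward in the alphabet (wrapping around), then move the first 2 characters to the end (rotate left by 2).
For "yfixture", step one produces "vcfuqrob"; step two turns that into "fuqrobvc".

fuqrobvc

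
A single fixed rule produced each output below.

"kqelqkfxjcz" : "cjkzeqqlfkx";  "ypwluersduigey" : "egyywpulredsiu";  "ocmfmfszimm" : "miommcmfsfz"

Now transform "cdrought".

Each output is the input with this applied: move the last 3 characters to the front (rotate right by 3), then swap each adjacent pair of characters (1↔2, 3↔4, ...).
"cdrought" → "ghtcdrou" → "hgctrduo".

hgctrduo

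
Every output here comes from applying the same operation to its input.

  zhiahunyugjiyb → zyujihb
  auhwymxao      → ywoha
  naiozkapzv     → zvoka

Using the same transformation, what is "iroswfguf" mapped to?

Looking at the pairs, the operation is to sort the characters into reverse alphabetical order, then keep every other character starting from the first (positions 1st, 3rd, 5th, ...).
"iroswfguf" → "wusroigff" → "wsogf".

wsogf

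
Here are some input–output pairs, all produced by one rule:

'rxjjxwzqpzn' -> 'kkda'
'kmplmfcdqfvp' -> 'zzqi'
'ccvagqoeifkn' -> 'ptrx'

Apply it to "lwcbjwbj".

jww

In each case the input is transformed by: shift every letter 13 places forward in the alphabet (wrapping around) — i.e. ROT13, then keep one character in every 3, starting at position 2 (positions 2nd, 5th, 8th, ...).
Applying both steps to "lwcbjwbj": "yjpowjow", then "jww".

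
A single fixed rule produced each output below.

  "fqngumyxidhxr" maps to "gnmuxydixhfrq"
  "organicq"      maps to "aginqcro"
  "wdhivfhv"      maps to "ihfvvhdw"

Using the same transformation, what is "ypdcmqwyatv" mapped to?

cdqmywtayvp

What's happening: move the first 2 characters to the end (rotate left by 2), then swap each adjacent pair of characters (1↔2, 3↔4, ...).
On "ypdcmqwyatv": the first step gives "dcmqwyatvyp", and the second then gives "cdqmywtayvp".
(Check on "fqngumyxidhxr": → "ngumyxidhxrfq" → "gnmuxydixhfrq" ✓)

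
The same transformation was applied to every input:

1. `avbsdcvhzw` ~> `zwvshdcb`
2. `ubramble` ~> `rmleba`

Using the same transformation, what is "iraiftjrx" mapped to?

xtrjifa

The transformation: delete the first 2 characters, then sort the characters into reverse alphabetical order.
So "iraiftjrx" becomes "xtrjifa".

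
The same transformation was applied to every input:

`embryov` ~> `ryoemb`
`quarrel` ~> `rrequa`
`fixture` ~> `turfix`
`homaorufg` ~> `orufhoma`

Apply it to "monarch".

arcmon

The transformation: delete the last character, then swap the front and back halves of the string.
For "monarch", step one produces "monarc"; step two turns that into "arcmon".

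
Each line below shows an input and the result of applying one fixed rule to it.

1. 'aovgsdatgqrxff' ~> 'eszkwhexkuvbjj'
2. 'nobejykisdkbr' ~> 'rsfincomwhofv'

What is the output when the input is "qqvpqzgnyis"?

The transformation: shift every letter 4 places forward in the alphabet (wrapping around).
On "qqvpqzgnyis" that produces "uuztudkrcmw".

uuztudkrcmw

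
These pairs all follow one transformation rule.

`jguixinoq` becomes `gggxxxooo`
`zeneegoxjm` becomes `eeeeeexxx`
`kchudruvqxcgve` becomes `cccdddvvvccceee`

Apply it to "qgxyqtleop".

What's happening: keep one character in every 3, starting at position 2 (positions 2nd, 5th, 8th, ...), then repeat every character 3 times.
Working it through for "qgxyqtleop": intermediate "gqe", final "gggqqqeee".
(Check on "zeneegoxjm": → "eex" → "eeeeeexxx" ✓)

gggqqqeee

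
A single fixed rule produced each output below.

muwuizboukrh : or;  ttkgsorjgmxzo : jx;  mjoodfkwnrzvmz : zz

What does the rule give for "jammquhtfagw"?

tg

What's happening: keep one character in every 3, starting at position 2 (positions 2nd, 5th, 8th, ...), then keep only the last 2 characters.
Starting from "jammquhtfagw": after the first operation, "aqtg"; after the second, "tg".
(Check on "ttkgsorjgmxzo": → "tsjx" → "jx" ✓)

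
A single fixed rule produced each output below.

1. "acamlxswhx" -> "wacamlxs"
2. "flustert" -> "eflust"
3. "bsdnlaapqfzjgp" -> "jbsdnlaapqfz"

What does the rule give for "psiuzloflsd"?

Rule — delete the last 2 characters, then move the last character to the front.
For "psiuzloflsd", step one produces "psiuzlofl"; step two turns that into "lpsiuzlof".

lpsiuzlof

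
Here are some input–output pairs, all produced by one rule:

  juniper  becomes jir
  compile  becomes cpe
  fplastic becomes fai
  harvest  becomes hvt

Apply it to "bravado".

bvo

Each output is the input with this applied: keep one character in every 3, starting at position 1 (positions 1st, 4th, 7th, ...).
Applying that to "bravado" gives "bvo".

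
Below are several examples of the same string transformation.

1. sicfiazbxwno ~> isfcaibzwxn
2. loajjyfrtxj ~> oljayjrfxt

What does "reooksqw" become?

erooskq

Looking at the pairs, the operation is to delete the last character, then swap each adjacent pair of characters (1↔2, 3↔4, ...).
For "reooksqw", step one produces "reooksq"; step two turns that into "erooskq".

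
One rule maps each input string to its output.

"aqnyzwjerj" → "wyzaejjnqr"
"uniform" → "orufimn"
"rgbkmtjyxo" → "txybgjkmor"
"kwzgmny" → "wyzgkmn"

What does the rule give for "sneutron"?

The pattern: sort the characters into alphabetical order, then move the last 3 characters to the front (rotate right by 3).
On "sneutron": the first step gives "ennorstu", and the second then gives "stuennor".

stuennor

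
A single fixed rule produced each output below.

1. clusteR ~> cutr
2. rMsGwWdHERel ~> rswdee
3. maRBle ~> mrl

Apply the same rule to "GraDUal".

gaul

In each case the input is transformed by: keep every other character starting from the first (positions 1st, 3rd, 5th, ...), then convert every letter to lowercase.
So "GraDUal" becomes "gaul".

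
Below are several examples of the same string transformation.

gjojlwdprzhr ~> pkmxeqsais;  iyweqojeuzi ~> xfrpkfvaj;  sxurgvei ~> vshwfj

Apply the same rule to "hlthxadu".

uiybev

Rule — delete the first 2 characters, then shift every letter 1 place forward in the alphabet (wrapping around).
Applying both steps to "hlthxadu": "thxadu", then "uiybev".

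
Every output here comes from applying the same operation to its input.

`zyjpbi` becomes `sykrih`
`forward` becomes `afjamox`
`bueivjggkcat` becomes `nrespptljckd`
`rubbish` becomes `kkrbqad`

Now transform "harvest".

Each output is the input with this applied: move the first 2 characters to the end (rotate left by 2), then shift every letter 9 places forward in the alphabet (wrapping around).
For "harvest", step one produces "rvestha"; step two turns that into "aenbcqj".
(Check on "rubbish": → "bbishru" → "kkrbqad" ✓)

aenbcqj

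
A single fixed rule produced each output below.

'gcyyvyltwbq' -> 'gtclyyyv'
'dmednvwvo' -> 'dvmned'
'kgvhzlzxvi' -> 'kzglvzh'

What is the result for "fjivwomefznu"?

Looking at the pairs, the operation is to delete the last 3 characters, then take characters alternately from the front and the back (1st, last, 2nd, 2nd-last, ...).
For "fjivwomefznu" the result is "ffjeimvow".
(Check on "kgvhzlzxvi": → "kgvhzlz" → "kzglvzh" ✓)

ffjeimvow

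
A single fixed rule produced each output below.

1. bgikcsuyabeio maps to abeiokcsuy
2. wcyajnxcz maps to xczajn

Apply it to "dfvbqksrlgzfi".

Looking at the pairs, the operation is to delete the first 3 characters, then swap the front and back halves of the string.
On "dfvbqksrlgzfi": the first step gives "bqksrlgzfi", and the second then gives "lgzfibqksr".
(Check on "bgikcsuyabeio": → "kcsuyabeio" → "abeiokcsuy" ✓)

lgzfibqksr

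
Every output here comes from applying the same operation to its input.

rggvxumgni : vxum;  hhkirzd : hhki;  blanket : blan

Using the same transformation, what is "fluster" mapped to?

flus

Each output is the input with this applied: move the last 3 characters to the front (rotate right by 3), then keep only the last 4 characters.
On "fluster": the first step gives "terflus", and the second then gives "flus".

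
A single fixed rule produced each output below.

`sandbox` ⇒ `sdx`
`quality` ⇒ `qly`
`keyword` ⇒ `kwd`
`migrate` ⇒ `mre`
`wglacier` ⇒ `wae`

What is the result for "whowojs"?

What's happening: keep one character in every 3, starting at position 1 (positions 1st, 4th, 7th, ...).
"whowojs" → "wws".

wws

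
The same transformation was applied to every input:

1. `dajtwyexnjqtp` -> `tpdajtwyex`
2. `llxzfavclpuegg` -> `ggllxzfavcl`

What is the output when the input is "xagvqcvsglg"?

lgxagvqc

In each case the input is transformed by: move the last 2 characters to the front (rotate right by 2), then delete the last 3 characters.
Starting from "xagvqcvsglg": after the first operation, "lgxagvqcvsg"; after the second, "lgxagvqc".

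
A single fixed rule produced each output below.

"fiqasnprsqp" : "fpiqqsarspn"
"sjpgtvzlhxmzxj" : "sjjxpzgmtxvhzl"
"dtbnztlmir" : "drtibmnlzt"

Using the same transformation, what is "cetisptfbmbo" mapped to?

coebtmibsfpt

The rule is to take characters alternately from the front and the back (1st, last, 2nd, 2nd-last, ...).
So "cetisptfbmbo" becomes "coebtmibsfpt".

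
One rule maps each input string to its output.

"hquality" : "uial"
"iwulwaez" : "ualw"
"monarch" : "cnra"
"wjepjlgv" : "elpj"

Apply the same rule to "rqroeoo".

What's happening: take characters alternately from the front and the back (1st, last, 2nd, 2nd-last, ...), then keep only the last 4 characters.
Applying both steps to "rqroeoo": "roqoreo", then "oreo".

oreo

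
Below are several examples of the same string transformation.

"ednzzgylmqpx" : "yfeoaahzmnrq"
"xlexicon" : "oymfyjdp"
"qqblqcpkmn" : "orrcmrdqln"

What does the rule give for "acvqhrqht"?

The pattern: shift every letter 1 place forward in the alphabet (wrapping around), then move the last character to the front.
Starting from "acvqhrqht": after the first operation, "bdwrisriu"; after the second, "ubdwrisri".
(Check on "ednzzgylmqpx": → "feoaahzmnrqy" → "yfeoaahzmnrq" ✓)

ubdwrisri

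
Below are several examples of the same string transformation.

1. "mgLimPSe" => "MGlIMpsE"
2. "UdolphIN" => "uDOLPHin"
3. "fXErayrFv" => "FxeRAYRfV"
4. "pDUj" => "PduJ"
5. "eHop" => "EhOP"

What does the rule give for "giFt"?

Each output is the input with this applied: flip the case of every letter.
So "giFt" becomes "GIfT".

GIfT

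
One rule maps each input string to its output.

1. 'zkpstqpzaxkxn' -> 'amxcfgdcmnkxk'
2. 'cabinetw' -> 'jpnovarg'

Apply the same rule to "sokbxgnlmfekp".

Rule — move the last character to the front, then shift every letter 13 places forward in the alphabet (wrapping around) — i.e. ROT13.
Starting from "sokbxgnlmfekp": after the first operation, "psokbxgnlmfek"; after the second, "cfbxoktayzsrx".
(Check on "cabinetw": → "wcabinet" → "jpnovarg" ✓)

cfbxoktayzsrx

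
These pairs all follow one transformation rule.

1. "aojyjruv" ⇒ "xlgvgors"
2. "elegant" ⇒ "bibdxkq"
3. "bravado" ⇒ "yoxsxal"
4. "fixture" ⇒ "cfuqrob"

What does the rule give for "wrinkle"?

tofkhib

Rule — shift every letter 3 places backward in the alphabet (wrapping around).
"wrinkle" → "tofkhib".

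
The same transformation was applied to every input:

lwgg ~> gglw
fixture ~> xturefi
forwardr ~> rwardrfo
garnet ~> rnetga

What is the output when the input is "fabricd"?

bricdfa

The rule is to move the first 2 characters to the end (rotate left by 2).
For "fabricd" the result is "bricdfa".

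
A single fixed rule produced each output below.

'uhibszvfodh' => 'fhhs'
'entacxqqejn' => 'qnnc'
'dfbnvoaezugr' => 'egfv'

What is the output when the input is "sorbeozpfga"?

In each case the input is transformed by: keep one character in every 3, starting at position 2 (positions 2nd, 5th, 8th, ...), then move the last 2 characters to the front (rotate right by 2).
Applying both steps to "sorbeozpfga": "oepa", then "paoe".

paoe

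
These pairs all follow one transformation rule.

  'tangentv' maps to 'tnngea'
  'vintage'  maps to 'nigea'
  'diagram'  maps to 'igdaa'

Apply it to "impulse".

In each case the input is transformed by: sort the characters into reverse alphabetical order, then delete the first 2 characters.
Starting from "impulse": after the first operation, "uspmlie"; after the second, "pmlie".

pmlie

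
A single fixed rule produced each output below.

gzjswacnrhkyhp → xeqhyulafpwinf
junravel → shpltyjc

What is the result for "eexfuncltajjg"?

ccdvlsjayrhhe

The rule is to swap each adjacent pair of characters (1↔2, 3↔4, ...), then shift every letter 2 places backward in the alphabet (wrapping around).
Starting from "eexfuncltajjg": after the first operation, "eefxnulcatjjg"; after the second, "ccdvlsjayrhhe".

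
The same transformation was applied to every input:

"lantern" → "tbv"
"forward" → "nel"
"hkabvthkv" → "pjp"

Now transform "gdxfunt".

onb

Each output is the input with this applied: shift every letter 8 places forward in the alphabet (wrapping around), then keep one character in every 3, starting at position 1 (positions 1st, 4th, 7th, ...).
On "gdxfunt" that produces "onb".
(Check on "forward": → "nwzeizl" → "nel" ✓)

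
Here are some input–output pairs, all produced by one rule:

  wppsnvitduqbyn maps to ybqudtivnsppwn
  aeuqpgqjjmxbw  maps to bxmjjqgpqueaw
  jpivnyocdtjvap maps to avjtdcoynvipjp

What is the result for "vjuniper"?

epinujvr

The pattern: move the last character to the front, then reverse the string.
Starting from "vjuniper": after the first operation, "rvjunipe"; after the second, "epinujvr".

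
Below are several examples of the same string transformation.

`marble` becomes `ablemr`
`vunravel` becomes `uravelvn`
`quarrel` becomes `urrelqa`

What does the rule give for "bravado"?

rvadoba

The pattern: move the first 2 characters to the end (rotate left by 2), then swap the first and last characters.
Starting from "bravado": after the first operation, "avadobr"; after the second, "rvadoba".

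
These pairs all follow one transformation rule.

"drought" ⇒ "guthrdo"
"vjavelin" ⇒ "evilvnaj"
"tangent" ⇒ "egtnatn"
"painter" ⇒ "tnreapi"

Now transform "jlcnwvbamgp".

Rule — move the first 3 characters to the end (rotate left by 3), then swap each adjacent pair of characters (1↔2, 3↔4, ...).
On "jlcnwvbamgp" that produces "wnbvmapgljc".
(Check on "tangent": → "genttan" → "egtnatn" ✓)

wnbvmapgljc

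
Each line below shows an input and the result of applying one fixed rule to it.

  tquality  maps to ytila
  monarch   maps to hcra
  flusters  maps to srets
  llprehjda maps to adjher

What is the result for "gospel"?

Rule — reverse the string, then delete the last 3 characters.
Applying both steps to "gospel": "lepsog", then "lep".
(Check on "tquality": → "ytilauqt" → "ytila" ✓)

lep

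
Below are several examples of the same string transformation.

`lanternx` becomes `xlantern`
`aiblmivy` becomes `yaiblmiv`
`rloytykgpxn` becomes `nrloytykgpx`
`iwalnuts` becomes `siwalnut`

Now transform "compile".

ecompil

Rule — move the last character to the front.
For "compile" the result is "ecompil".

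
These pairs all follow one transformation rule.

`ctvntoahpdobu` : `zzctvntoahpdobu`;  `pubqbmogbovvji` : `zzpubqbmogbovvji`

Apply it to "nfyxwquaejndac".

Looking at the pairs, the operation is to prepend "zz".
On "nfyxwquaejndac" that produces "zznfyxwquaejndac".

zznfyxwquaejndac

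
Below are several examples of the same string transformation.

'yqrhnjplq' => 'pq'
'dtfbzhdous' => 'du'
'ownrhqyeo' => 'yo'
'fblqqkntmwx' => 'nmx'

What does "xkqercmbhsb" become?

In each case the input is transformed by: keep every other character starting from the first (positions 1st, 3rd, 5th, ...), then delete the first 3 characters.
Working it through for "xkqercmbhsb": intermediate "xqrmhb", final "mhb".

mhb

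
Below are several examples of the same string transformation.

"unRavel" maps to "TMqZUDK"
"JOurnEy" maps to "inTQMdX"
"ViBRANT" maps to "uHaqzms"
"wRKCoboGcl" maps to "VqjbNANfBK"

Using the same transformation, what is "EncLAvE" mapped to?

What's happening: flip the case of every letter, then shift every letter 1 place backward in the alphabet (wrapping around).
"EncLAvE" → "eNClaVe" → "dMBkzUd".

dMBkzUd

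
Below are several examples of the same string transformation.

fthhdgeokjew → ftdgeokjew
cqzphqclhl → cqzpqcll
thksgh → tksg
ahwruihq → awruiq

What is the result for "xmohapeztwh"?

xmoapeztw

The rule is to remove every "h".
On "xmohapeztwh" that produces "xmoapeztw".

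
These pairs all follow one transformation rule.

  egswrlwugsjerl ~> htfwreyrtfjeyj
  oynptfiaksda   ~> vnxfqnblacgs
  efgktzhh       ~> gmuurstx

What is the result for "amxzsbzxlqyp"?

In each case the input is transformed by: swap the front and back halves of the string, then shift every letter 13 places forward in the alphabet (wrapping around) — i.e. ROT13.
Starting from "amxzsbzxlqyp": after the first operation, "zxlqypamxzsb"; after the second, "mkydlcnzkmfo".
(Check on "efgktzhh": → "tzhhefgk" → "gmuurstx" ✓)

mkydlcnzkmfo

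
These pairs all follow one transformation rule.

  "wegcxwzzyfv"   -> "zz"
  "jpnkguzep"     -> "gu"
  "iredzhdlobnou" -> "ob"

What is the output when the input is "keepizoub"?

iz

What's happening: move the last 3 characters to the front (rotate right by 3), then keep only the last 2 characters.
Starting from "keepizoub": after the first operation, "oubkeepiz"; after the second, "iz".
(Check on "iredzhdlobnou": → "nouiredzhdlob" → "ob" ✓)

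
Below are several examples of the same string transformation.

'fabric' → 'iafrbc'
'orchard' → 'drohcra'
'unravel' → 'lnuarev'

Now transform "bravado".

In each case the input is transformed by: swap each adjacent pair of characters (1↔2, 3↔4, ...), then move the last character to the front.
On "bravado": the first step gives "rbvadao", and the second then gives "orbvada".
(Check on "orchard": → "rohcrad" → "drohcra" ✓)

orbvada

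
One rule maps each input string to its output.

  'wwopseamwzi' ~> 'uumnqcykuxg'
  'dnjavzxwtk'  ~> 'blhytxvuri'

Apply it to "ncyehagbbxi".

lawcfyezzvg

The transformation: shift every letter 2 places backward in the alphabet (wrapping around).
So "ncyehagbbxi" becomes "lawcfyezzvg".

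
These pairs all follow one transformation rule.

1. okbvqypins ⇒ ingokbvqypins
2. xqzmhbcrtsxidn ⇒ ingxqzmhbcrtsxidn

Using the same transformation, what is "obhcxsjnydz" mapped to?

Rule — prepend "ing".
"obhcxsjnydz" → "ingobhcxsjnydz".

ingobhcxsjnydz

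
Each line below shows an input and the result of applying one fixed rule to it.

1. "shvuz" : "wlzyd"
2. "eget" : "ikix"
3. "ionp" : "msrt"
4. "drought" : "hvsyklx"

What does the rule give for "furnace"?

The transformation: shift every letter 4 places forward in the alphabet (wrapping around).
"furnace" → "jyvregi".

jyvregi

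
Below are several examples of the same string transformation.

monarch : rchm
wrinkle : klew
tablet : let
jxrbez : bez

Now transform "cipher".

The pattern: move the last 3 characters to the front (rotate right by 3), then delete the last 3 characters.
Starting from "cipher": after the first operation, "hercip"; after the second, "her".

her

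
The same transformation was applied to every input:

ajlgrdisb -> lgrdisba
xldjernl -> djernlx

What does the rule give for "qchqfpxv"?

Each output is the input with this applied: move the first 2 characters to the end (rotate left by 2), then delete the last character.
For "qchqfpxv", step one produces "hqfpxvqc"; step two turns that into "hqfpxvq".

hqfpxvq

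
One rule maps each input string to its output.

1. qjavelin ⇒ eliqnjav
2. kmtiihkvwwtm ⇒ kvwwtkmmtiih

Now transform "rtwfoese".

oesretwf

The pattern: swap the first and last characters, then swap the front and back halves of the string.
On "rtwfoese": the first step gives "etwfoesr", and the second then gives "oesretwf".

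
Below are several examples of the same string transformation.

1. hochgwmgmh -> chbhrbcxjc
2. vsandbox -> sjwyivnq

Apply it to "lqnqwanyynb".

wittivrlilg

The rule is to shift every letter 5 places backward in the alphabet (wrapping around), then reverse the string.
Working it through for "lqnqwanyynb": intermediate "glilrvittiw", final "wittivrlilg".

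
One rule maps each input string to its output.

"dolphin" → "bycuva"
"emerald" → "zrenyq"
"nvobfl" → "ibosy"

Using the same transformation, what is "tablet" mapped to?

noyrg

The rule is to shift every letter 13 places forward in the alphabet (wrapping around) — i.e. ROT13, then delete the first character.
Applying that to "tablet" gives "noyrg".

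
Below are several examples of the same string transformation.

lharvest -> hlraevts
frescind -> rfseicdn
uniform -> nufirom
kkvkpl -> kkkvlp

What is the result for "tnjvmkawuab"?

What's happening: swap each adjacent pair of characters (1↔2, 3↔4, ...).
Doing the same to "tnjvmkawuab": "ntvjkmwaaub".

ntvjkmwaaub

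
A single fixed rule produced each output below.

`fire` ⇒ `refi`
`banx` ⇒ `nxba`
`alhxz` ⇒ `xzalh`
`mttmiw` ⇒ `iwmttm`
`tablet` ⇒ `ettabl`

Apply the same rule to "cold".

Looking at the pairs, the operation is to move the last 2 characters to the front (rotate right by 2).
On "cold" that produces "ldco".

ldco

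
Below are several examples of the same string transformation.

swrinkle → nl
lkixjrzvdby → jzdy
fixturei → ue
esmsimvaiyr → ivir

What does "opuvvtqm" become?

vq

The transformation: delete the first 3 characters, then keep every other character starting from the second (positions 2nd, 4th, 6th, ...).
For "opuvvtqm", step one produces "vvtqm"; step two turns that into "vq".
(Check on "swrinkle": → "inkle" → "nl" ✓)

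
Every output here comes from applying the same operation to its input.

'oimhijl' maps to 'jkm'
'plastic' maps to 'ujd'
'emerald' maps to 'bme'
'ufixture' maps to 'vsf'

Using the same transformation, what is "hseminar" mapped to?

obs

Each output is the input with this applied: shift every letter 1 place forward in the alphabet (wrapping around), then keep only the last 3 characters.
Applying both steps to "hseminar": "itfnjobs", then "obs".
(Check on "oimhijl": → "pjnijkm" → "jkm" ✓)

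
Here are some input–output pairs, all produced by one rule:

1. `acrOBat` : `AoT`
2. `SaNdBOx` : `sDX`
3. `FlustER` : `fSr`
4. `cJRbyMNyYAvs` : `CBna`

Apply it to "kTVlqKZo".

The transformation: keep one character in every 3, starting at position 1 (positions 1st, 4th, 7th, ...), then flip the case of every letter.
Applying both steps to "kTVlqKZo": "klZ", then "KLz".

KLz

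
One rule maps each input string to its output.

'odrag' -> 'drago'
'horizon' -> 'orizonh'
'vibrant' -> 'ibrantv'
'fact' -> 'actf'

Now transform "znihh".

nihhz

Rule — move the first character to the end.
"znihh" → "nihhz".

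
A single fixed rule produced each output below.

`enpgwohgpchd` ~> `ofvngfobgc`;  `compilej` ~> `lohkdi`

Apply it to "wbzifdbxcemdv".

Rule — shift every letter 1 place backward in the alphabet (wrapping around), then delete the first 2 characters.
Working it through for "wbzifdbxcemdv": intermediate "vayhecawbdlcu", final "yhecawbdlcu".

yhecawbdlcu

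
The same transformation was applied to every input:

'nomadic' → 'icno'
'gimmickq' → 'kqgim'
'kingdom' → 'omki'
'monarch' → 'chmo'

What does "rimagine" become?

nerim

The transformation: move the last 2 characters to the front (rotate right by 2), then delete the last 3 characters.
Starting from "rimagine": after the first operation, "nerimagi"; after the second, "nerim".
(Check on "nomadic": → "icnomad" → "icno" ✓)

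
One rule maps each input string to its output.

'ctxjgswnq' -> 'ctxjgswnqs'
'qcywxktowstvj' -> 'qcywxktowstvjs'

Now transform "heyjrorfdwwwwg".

The pattern: append "s".
For "heyjrorfdwwwwg" the result is "heyjrorfdwwwwgs".

heyjrorfdwwwwgs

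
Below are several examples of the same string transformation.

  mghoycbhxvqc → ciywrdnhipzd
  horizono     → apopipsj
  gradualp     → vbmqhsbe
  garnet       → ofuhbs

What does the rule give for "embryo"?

szpfnc

The transformation: shift every letter 1 place forward in the alphabet (wrapping around), then swap the front and back halves of the string.
"embryo" → "fncszp" → "szpfnc".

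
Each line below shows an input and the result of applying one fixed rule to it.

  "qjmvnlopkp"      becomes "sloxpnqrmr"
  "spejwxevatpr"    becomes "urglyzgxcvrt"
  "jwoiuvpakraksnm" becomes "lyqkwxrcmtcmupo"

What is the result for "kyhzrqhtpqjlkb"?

The rule is to shift every letter 2 places forward in the alphabet (wrapping around).
Applying that to "kyhzrqhtpqjlkb" gives "majbtsjvrslnmd".

majbtsjvrslnmd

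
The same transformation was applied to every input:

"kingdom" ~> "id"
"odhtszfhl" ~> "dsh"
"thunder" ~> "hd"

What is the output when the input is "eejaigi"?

ei

The transformation: keep one character in every 3, starting at position 2 (positions 2nd, 5th, 8th, ...).
On "eejaigi" that produces "ei".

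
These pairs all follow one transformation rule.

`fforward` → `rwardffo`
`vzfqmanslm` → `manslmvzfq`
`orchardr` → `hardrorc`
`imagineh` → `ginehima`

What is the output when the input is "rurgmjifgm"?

mjifgmrurg

Rule — swap the front and back halves of the string, then move the last character to the front.
Working it through for "rurgmjifgm": intermediate "jifgmrurgm", final "mjifgmrurg".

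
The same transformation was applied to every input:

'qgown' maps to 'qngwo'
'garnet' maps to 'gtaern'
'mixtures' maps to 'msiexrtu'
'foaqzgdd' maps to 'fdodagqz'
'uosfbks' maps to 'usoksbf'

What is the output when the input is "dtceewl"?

In each case the input is transformed by: take characters alternately from the front and the back (1st, last, 2nd, 2nd-last, ...).
So "dtceewl" becomes "dltwcee".

dltwcee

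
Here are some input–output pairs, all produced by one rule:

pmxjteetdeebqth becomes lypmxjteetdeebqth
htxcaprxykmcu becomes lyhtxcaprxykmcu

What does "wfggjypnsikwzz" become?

The rule is to prepend "ly".
For "wfggjypnsikwzz" the result is "lywfggjypnsikwzz".

lywfggjypnsikwzz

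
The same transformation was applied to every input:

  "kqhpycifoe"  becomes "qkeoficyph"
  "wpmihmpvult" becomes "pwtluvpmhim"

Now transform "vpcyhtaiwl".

pvlwiathyc

The pattern: move the first 2 characters to the end (rotate left by 2), then reverse the string.
"vpcyhtaiwl" → "cyhtaiwlvp" → "pvlwiathyc".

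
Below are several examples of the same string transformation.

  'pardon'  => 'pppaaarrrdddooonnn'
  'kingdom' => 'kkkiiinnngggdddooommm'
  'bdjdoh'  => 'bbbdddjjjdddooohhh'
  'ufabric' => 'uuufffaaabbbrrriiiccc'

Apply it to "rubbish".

Rule — repeat every character 3 times.
On "rubbish" that produces "rrruuubbbbbbiiissshhh".

rrruuubbbbbbiiissshhh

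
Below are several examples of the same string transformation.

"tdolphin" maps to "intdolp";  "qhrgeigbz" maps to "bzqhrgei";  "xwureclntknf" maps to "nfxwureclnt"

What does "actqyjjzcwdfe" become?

feactqyjjzcw

Rule — move the last 3 characters to the front (rotate right by 3), then delete the first character.
Applying both steps to "actqyjjzcwdfe": "dfeactqyjjzcw", then "feactqyjjzcw".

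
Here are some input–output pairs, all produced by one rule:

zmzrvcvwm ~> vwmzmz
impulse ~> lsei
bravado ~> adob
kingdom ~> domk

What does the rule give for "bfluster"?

terbf

Rule — move the last 3 characters to the front (rotate right by 3), then delete the last 3 characters.
"bfluster" → "terbf".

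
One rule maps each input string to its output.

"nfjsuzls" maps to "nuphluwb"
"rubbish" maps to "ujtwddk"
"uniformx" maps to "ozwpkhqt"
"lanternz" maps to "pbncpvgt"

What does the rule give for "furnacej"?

glhwtpce

The rule is to move the last 2 characters to the front (rotate right by 2), then shift every letter 2 places forward in the alphabet (wrapping around).
Working it through for "furnacej": intermediate "ejfurnac", final "glhwtpce".
(Check on "rubbish": → "shrubbi" → "ujtwddk" ✓)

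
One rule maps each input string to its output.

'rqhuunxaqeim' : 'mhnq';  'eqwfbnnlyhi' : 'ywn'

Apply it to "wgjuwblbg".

gjb

Rule — keep one character in every 3, starting at position 3 (positions 3rd, 6th, 9th, ...), then move the last character to the front.
On "wgjuwblbg" that produces "gjb".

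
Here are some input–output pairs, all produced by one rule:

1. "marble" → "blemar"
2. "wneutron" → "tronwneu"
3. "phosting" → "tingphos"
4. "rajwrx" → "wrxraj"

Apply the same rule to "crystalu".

talucrys

The pattern: swap the front and back halves of the string.
On "crystalu" that produces "talucrys".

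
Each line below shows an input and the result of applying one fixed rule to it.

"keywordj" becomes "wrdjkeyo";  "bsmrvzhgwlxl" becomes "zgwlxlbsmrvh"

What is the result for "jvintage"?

In each case the input is transformed by: swap the front and back halves of the string, then swap the first and last characters.
Working it through for "jvintage": intermediate "tagejvin", final "nagejvit".

nagejvit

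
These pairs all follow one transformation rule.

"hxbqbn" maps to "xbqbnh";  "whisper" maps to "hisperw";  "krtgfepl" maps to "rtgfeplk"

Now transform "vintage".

What's happening: move the first character to the end.
So "vintage" becomes "intagev".

intagev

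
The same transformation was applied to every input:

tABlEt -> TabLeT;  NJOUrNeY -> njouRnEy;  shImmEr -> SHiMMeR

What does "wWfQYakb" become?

WwFqyAKB

In each case the input is transformed by: flip the case of every letter.
So "wWfQYakb" becomes "WwFqyAKB".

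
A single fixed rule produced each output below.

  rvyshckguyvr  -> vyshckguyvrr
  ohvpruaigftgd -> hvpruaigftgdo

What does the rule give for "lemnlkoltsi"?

emnlkoltsil

Each output is the input with this applied: move the first character to the end.
"lemnlkoltsi" → "emnlkoltsil".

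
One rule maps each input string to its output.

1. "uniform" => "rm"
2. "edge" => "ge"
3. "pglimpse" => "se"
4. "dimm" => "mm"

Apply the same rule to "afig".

ig

Each output is the input with this applied: keep only the last 2 characters.
So "afig" becomes "ig".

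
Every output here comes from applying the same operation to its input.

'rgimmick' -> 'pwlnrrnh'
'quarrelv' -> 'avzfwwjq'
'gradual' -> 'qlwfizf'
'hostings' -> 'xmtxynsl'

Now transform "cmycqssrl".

qhrdhvxxw

In each case the input is transformed by: shift every letter 5 places forward in the alphabet (wrapping around), then move the last character to the front.
On "cmycqssrl": the first step gives "hrdhvxxwq", and the second then gives "qhrdhvxxw".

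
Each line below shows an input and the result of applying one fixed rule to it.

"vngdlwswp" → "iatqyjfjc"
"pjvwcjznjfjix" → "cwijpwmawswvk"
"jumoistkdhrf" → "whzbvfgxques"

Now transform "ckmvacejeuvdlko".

The rule is to shift every letter 13 places forward in the alphabet (wrapping around) — i.e. ROT13.
Doing the same to "ckmvacejeuvdlko": "pxzinprwrhiqyxb".

pxzinprwrhiqyxb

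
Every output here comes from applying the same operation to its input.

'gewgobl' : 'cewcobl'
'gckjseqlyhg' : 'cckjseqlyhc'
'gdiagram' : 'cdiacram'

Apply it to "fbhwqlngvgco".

Looking at the pairs, the operation is to replace every "g" with "c".
Applying that to "fbhwqlngvgco" gives "fbhwqlncvcco".

fbhwqlncvcco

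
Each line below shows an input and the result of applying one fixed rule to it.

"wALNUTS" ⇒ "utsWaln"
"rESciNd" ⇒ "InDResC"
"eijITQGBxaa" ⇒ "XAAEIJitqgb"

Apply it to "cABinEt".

NeTCabI

Each output is the input with this applied: flip the case of every letter, then move the last 3 characters to the front (rotate right by 3).
Working it through for "cABinEt": intermediate "CabINeT", final "NeTCabI".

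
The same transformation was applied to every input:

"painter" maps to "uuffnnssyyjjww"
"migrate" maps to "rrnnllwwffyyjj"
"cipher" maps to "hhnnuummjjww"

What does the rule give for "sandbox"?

xxffssiiggttcc

The transformation: double every character, then shift every letter 5 places forward in the alphabet (wrapping around).
For "sandbox", step one produces "ssaannddbbooxx"; step two turns that into "xxffssiiggttcc".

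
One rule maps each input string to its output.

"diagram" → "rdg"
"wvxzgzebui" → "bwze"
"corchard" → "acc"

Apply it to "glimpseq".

sgm

The pattern: move the last 3 characters to the front (rotate right by 3), then keep one character in every 3, starting at position 1 (positions 1st, 4th, 7th, ...).
Applying both steps to "glimpseq": "seqglimp", then "sgm".
(Check on "diagram": → "ramdiag" → "rdg" ✓)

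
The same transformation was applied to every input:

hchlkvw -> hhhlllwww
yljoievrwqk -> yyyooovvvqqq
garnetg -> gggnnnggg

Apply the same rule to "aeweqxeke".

Rule — keep one character in every 3, starting at position 1 (positions 1st, 4th, 7th, ...), then repeat every character 3 times.
Applying that to "aeweqxeke" gives "aaaeeeeee".

aaaeeeeee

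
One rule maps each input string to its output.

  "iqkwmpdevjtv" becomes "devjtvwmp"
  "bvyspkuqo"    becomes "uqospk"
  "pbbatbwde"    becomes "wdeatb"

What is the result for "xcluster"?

In each case the input is transformed by: delete the first 3 characters, then move the first 3 characters to the end (rotate left by 3).
For "xcluster", step one produces "uster"; step two turns that into "erust".
(Check on "pbbatbwde": → "atbwde" → "wdeatb" ✓)

erust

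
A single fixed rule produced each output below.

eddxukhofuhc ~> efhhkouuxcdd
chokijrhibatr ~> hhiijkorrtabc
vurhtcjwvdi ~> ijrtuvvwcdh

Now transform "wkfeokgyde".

fgkkowydee

What's happening: sort the characters into alphabetical order, then move the first 3 characters to the end (rotate left by 3).
For "wkfeokgyde", step one produces "deefgkkowy"; step two turns that into "fgkkowydee".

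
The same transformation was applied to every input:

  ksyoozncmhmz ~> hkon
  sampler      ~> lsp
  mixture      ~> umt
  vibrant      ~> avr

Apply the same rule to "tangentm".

ntg

The transformation: move the last 3 characters to the front (rotate right by 3), then keep one character in every 3, starting at position 1 (positions 1st, 4th, 7th, ...).
Starting from "tangentm": after the first operation, "ntmtange"; after the second, "ntg".
(Check on "mixture": → "uremixt" → "umt" ✓)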